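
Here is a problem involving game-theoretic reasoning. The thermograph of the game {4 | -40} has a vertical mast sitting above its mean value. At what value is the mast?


Game = {4 | -40}, a switch {a | b} with numbers a > b.
Its thermograph has left wall a - t and right wall b + t, which meet at t = (a - b)/2, where both equal (a + b)/2. So the mast (mean value) is at (a + b)/2.
Mean = (4 + (-40))/2 = -36/2 = -18

-18


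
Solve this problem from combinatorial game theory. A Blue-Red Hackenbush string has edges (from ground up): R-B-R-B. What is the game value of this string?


Edges (from ground): R-B-R-B
By Berlekamp's sign-expansion rule, a Blue-Red Hackenbush stalk has the value of the surreal number whose sign sequence is the edge sequence with B -> + and R -> -.
Sign sequence: -+-+
Trace the sign expansion in the surreal number tree, starting from 0:
Edge 1: R (sign -) -> bounds (-inf, 0), value = -1
Edge 2: B (sign +) -> bounds (-1, 0), value = -1/2
Edge 3: R (sign -) -> bounds (-1, -1/2), value = -3/4
Edge 4: B (sign +) -> bounds (-3/4, -1/2), value = -5/8
Game value = -5/8

-5/8


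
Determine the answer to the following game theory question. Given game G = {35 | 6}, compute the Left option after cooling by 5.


Original game: {35 | 6} (a switch {a | b} with a > b).
Cooling by t (for t below the temperature (a - b)/2 = 29/2) taxes each move by t: {a | b} cooled by t is {a - t | b + t}.
Cooling amount: t = 5
Cooled Left option: 35 - 5 = 30
Cooled Right option: 6 + 5 = 11
Cooled game: {30 | 11}
Left option = 30

30


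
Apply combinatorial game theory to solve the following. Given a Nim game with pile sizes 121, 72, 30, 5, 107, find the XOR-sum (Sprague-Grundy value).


We need the XOR (exclusive or) of all pile sizes.
After XOR-ing pile 1 (size 121): 0 XOR 121 = 121
After XOR-ing pile 2 (size 72): 121 XOR 72 = 49
After XOR-ing pile 3 (size 30): 49 XOR 30 = 47
After XOR-ing pile 4 (size 5): 47 XOR 5 = 42
After XOR-ing pile 5 (size 107): 42 XOR 107 = 65
The Nim-value of this position is 65.

65


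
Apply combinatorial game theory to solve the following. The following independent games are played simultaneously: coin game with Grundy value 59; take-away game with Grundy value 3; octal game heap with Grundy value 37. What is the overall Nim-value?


By the Sprague-Grundy theorem, the Grundy value of a sum of games is the XOR of individual Grundy values.
coin game: Grundy value = 59. Running XOR: 0 XOR 59 = 59
take-away game: Grundy value = 3. Running XOR: 59 XOR 3 = 56
octal game heap: Grundy value = 37. Running XOR: 56 XOR 37 = 29
The combined Grundy value is 29.

29


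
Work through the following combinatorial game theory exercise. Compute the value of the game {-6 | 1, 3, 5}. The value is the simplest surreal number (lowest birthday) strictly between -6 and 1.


Left options: {-6}, max = -6
Right options: {1, 3, 5}, min = 1
All options are numbers and max(Left) < min(Right), so by the simplicity theorem the value is the simplest (earliest-born) number strictly between -6 and 1.
Integers -5 through 0 all lie strictly between -6 and 1.
Among integers, the simplest (lowest birthday = smallest |n|; 0 is born on day 0, +-n on day n) is 0.
No non-integer in the interval can be simpler: if x is a non-integer in the interval, then floor(x) or ceil(x) also lies in the interval (the interval contains an integer), and both are proper prefixes of x's sign expansion, i.e. born earlier. So the game value is 0.
Game value = 0

0


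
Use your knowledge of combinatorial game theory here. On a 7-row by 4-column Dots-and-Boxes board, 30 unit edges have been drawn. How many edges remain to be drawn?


Grid: 7 x 4 boxes, i.e. 8 rows and 5 columns of dots.
Horizontal edges: (rows + 1) * cols = 8 * 4 = 32
Vertical edges: rows * (cols + 1) = 7 * 5 = 35
Total edges: 32 + 35 = 67
Edges drawn: 30
Remaining: 67 - 30 = 37

37


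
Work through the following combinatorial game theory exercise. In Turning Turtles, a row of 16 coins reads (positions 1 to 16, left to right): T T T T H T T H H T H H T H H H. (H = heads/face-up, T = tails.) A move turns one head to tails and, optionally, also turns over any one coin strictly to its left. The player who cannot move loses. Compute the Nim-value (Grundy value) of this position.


Coins: T T T T H T T H H T H H T H H H
Key fact: a single head at position k behaves exactly like a Nim heap of size k (turning it to T and optionally flipping a coin at j < k corresponds to moving the heap from k to j, or to 0), and heads combine as a disjunctive sum (two heads at the same place would cancel, matching j XOR j = 0). So the Nim-value is the XOR of the 1-indexed positions of the heads.
Face-up positions (1-indexed): [5, 8, 9, 11, 12, 14, 15, 16]
XOR 0 with 5: 0 XOR 5 = 5
XOR 5 with 8: 5 XOR 8 = 13
XOR 13 with 9: 13 XOR 9 = 4
XOR 4 with 11: 4 XOR 11 = 15
XOR 15 with 12: 15 XOR 12 = 3
XOR 3 with 14: 3 XOR 14 = 13
XOR 13 with 15: 13 XOR 15 = 2
XOR 2 with 16: 2 XOR 16 = 18
Nim-value = 18

18


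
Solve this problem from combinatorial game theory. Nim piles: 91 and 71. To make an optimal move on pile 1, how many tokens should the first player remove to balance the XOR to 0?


Piles: 91 and 71
Current XOR: 91 XOR 71 = 28 (non-zero, so this is an N-position).
To make the XOR zero, we need to find a move that balances the piles.
For pile 1 (size 91): target = 91 XOR 28 = 71
We reduce pile 1 from 91 to 71.
Tokens removed: 91 - 71 = 20
Verification: 71 XOR 71 = 0

20


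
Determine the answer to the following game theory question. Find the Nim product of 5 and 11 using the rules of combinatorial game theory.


Nim multiplication is bilinear over XOR: (u XOR v) * w = (u*w) XOR (v*w).
So we split each operand into its bit components and XOR the pairwise Nim products.
5 = 1 + 4 (as XOR of powers of 2).
11 = 1 + 2 + 8 (as XOR of powers of 2).
Using the standard Nim-product table on single bits:
  2*2 = 3,   2*4 = 8,   2*8 = 12,
  4*4 = 6,   4*8 = 11,  8*8 = 13,
and  1*x = x (identity), k*l = l*k (commutative).
Pairwise Nim products:
  1 * 1 = 1
  1 * 2 = 2
  1 * 8 = 8
  4 * 1 = 4
  4 * 2 = 8
  4 * 8 = 11
XOR them: 1 XOR 2 XOR 8 XOR 4 XOR 8 XOR 11 = 12.
Result: 5 * 11 = 12 (in Nim).

12


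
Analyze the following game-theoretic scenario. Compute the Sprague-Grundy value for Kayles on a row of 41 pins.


Kayles: a move removes 1 or 2 adjacent pins from a contiguous row.
Removing pins from a row of k leaves two independent rows (a, b) with a + b = k - 1 (one pin) or a + b = k - 2 (two pins); an end removal gives a = 0.
By Sprague-Grundy, G(k) = mex{ G(a) XOR G(b) } over all these splits. G(0) = 0.
G(1): splits (0,0):0^0=0 -> mex({0}) = 1
G(2): splits (0,1):0^1=1 (0,0):0^0=0 -> mex({0, 1}) = 2
G(3): splits (0,2):0^2=2 (1,1):1^1=0 (0,1):0^1=1 -> mex({0, 1, 2}) = 3
G(4): splits (0,3):0^3=3 (1,2):1^2=3 (0,2):0^2=2 (1,1):1^1=0 -> mex({0, 2, 3}) = 1
G(5): splits (0,4):0^1=1 (1,3):1^3=2 (2,2):2^2=0 (0,3):0^3=3 (1,2):1^2=3 -> mex({0, 1, 2, 3}) = 4
G(6) = mex({0, 1, 2, 4}) = 3
G(7) = mex({0, 1, 3, 4, 5}) = 2
G(8) = mex({0, 2, 3, 5, 6}) = 1
G(9) = mex({0, 1, 2, 3, 6, 7}) = 4
G(10) = mex({0, 1, 3, 4, 5, 7}) = 2
G(11) = mex({0, 1, 2, 3, 4, 5}) = 6
G(12) = mex({0, 1, 2, 3, 5, 6, 7}) = 4
G(13) = mex({0, 2, 3, 4, 6, 7}) = 1
G(14) = mex({0, 1, 4, 5, 6, 7}) = 2
G(15) = mex({0, 1, 2, 3, 4, 5, 6}) = 7
G(16) = mex({0, 2, 3, 5, 6, 7}) = 1
G(17) = mex({0, 1, 2, 3, 5, 6, 7}) = 4
G(18) = mex({0, 1, 2, 4, 5, 6}) = 3
G(19) = mex({0, 1, 3, 4, 5, 7}) = 2
G(20) = mex({0, 2, 3, 4, 5, 6, 7}) = 1
G(21) = mex({0, 1, 2, 3, 5, 6, 7}) = 4
G(22) = mex({0, 1, 2, 3, 4, 5, 7}) = 6
G(23) = mex({0, 1, 2, 3, 4, 5, 6}) = 7
G(24) = mex({0, 1, 2, 3, 5, 6, 7}) = 4
G(25) = mex({0, 2, 3, 4, 6, 7}) = 1
G(26) = mex({0, 1, 3, 4, 5, 6, 7}) = 2
G(27) = mex({0, 1, 2, 3, 4, 5, 6, 7}) = 8
G(28) = mex({0, 1, 2, 3, 4, 6, 7, 8}) = 5
G(29) = mex({0, 1, 2, 3, 5, 6, 7, 8, 9}) = 4
G(30) = mex({0, 1, 2, 3, 4, 5, 6, 9, 10}) = 7
G(31) = mex({0, 1, 3, 4, 5, 7, 10, 11}) = 2
G(32) = mex({0, 2, 3, 4, 5, 6, 7, 9, 11}) = 1
G(33) = mex({0, 1, 2, 3, 4, 5, 6, 7, 9, 12}) = 8
G(34) = mex({0, 1, 2, 3, 4, 5, 7, 8, 11, 12}) = 6
G(35) = mex({0, 1, 2, 3, 4, 5, 6, 8, 9, 10, 11}) = 7
G(36) = mex({0, 1, 2, 3, 5, 6, 7, 9, 10}) = 4
G(37) = mex({0, 2, 3, 4, 6, 7, 9, 10, 11, 12}) = 1
G(38) = mex({0, 1, 3, 4, 5, 6, 7, 9, 10, 11, 12}) = 2
G(39) = mex({0, 1, 2, 4, 5, 6, 7, 9, 10, 12, 14}) = 3
G(40) = mex({0, 2, 3, 4, 6, 7, 11, 12, 14}) = 1
G(41) = mex({0, 1, 2, 3, 5, 6, 7, 9, 10, 11, 12}) = 4
Therefore G(41) = 4.

4


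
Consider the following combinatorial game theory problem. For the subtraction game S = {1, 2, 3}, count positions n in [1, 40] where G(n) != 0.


Subtraction set S = {1, 2, 3}, so G(n) = n mod 4.
G(n) = 0 when n is a multiple of 4.
Multiples of 4 in [1, 40]: 10
N-positions (nonzero Grundy) = 40 - 10 = 30

30


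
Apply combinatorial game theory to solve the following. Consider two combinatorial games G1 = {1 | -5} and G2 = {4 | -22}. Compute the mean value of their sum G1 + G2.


G1 = {1 | -5}, G2 = {4 | -22}
Each is a switch {a | b} with numbers a > b; its mean value is (a + b)/2, and mean value is additive over game sums: m(G1 + G2) = m(G1) + m(G2).
Mean of G1 = (1 + (-5))/2 = -4/2 = -2
Mean of G2 = (4 + (-22))/2 = -18/2 = -9
Mean of G1 + G2 = -2 + -9 = -11

-11


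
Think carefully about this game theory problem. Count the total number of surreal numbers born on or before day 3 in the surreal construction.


Day 0: {|} = 0 is born. Count = 1.
Day n: the number of surreal numbers born by day n is 2^(n+1) - 1.
By day 0: 2^1 - 1 = 1
By day 1: 2^2 - 1 = 3
By day 2: 2^3 - 1 = 7
By day 3: 2^4 - 1 = 15
By day 3: 15 surreal numbers.

15


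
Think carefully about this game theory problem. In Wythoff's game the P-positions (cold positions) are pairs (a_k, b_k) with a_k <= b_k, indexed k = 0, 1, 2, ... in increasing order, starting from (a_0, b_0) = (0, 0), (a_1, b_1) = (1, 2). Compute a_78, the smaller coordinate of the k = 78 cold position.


By Wythoff's theorem, a_k = floor(k * phi) and b_k = floor(k * phi^2) = a_k + k, where phi = (1 + sqrt(5))/2 is the golden ratio.
phi = (1 + sqrt(5))/2 = 1.618034
k = 78
k * phi = 78 * 1.618034 = 126.206651
a_78 = floor(k * phi) = 126

126


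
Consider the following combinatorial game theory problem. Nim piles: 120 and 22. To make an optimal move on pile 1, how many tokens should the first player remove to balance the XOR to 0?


Piles: 120 and 22
Current XOR: 120 XOR 22 = 110 (non-zero, so this is an N-position).
To make the XOR zero, we need to find a move that balances the piles.
For pile 1 (size 120): target = 120 XOR 110 = 22
We reduce pile 1 from 120 to 22.
Tokens removed: 120 - 22 = 98
Verification: 22 XOR 22 = 0

98


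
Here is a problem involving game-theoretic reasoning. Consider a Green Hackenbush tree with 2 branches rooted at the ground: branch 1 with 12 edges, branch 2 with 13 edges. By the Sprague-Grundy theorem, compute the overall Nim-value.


The tree has 2 branches from the ground vertex.
In Green Hackenbush, the Nim-value of a simple path of length k is k.
Branch 1: length 12, Nim-value = 12
Branch 2: length 13, Nim-value = 13
Total Nim-value = XOR of all branch values:
0 XOR 12 = 12
12 XOR 13 = 1
Nim-value of the tree = 1

1


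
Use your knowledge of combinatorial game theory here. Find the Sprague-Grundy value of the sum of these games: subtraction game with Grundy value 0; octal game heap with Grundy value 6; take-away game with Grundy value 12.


By the Sprague-Grundy theorem, the Grundy value of a sum of games is the XOR of individual Grundy values.
subtraction game: Grundy value = 0. Running XOR: 0 XOR 0 = 0
octal game heap: Grundy value = 6. Running XOR: 0 XOR 6 = 6
take-away game: Grundy value = 12. Running XOR: 6 XOR 12 = 10
The combined Grundy value is 10.

10


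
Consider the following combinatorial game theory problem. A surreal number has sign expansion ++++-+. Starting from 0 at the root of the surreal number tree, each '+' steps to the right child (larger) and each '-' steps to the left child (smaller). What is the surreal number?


Sign expansion: ++++-+
Rule: track bounds (lo, hi), initially (-inf, +inf). On '+', the current value becomes lo and we move to the simplest number in (value, hi): value + 1 if hi = +inf, otherwise the midpoint (value + hi)/2. On '-', the current value becomes hi and we move to value - 1 if lo = -inf, otherwise the midpoint (lo + value)/2.
Start at 0.
Step 1: sign = +, move right. Bounds: (0, +inf). Value = 1
Step 2: sign = +, move right. Bounds: (1, +inf). Value = 2
Step 3: sign = +, move right. Bounds: (2, +inf). Value = 3
Step 4: sign = +, move right. Bounds: (3, +inf). Value = 4
Step 5: sign = -, move left. Bounds: (3, 4). Value = 7/2
Step 6: sign = +, move right. Bounds: (7/2, 4). Value = 15/4
The surreal number with sign expansion ++++-+ is 15/4.

15/4


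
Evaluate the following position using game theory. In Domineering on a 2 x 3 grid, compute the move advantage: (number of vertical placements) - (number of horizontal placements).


Board is 2 x 3 (rows x cols).
Left (vertical) placements: (rows-1) * cols = 1 * 3 = 3
Right (horizontal) placements: rows * (cols-1) = 2 * 2 = 4
Advantage = Left - Right = 3 - 4 = -1

-1


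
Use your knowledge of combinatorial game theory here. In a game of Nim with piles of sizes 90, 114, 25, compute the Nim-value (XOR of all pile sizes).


We need the XOR (exclusive or) of all pile sizes.
After XOR-ing pile 1 (size 90): 0 XOR 90 = 90
After XOR-ing pile 2 (size 114): 90 XOR 114 = 40
After XOR-ing pile 3 (size 25): 40 XOR 25 = 49
The Nim-value of this position is 49.

49


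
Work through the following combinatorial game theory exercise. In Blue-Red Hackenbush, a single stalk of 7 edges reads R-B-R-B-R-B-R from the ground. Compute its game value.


Edges (from ground): R-B-R-B-R-B-R
By Berlekamp's sign-expansion rule, a Blue-Red Hackenbush stalk has the value of the surreal number whose sign sequence is the edge sequence with B -> + and R -> -.
Sign sequence: -+-+-+-
Trace the sign expansion in the surreal number tree, starting from 0:
Edge 1: R (sign -) -> bounds (-inf, 0), value = -1
Edge 2: B (sign +) -> bounds (-1, 0), value = -1/2
Edge 3: R (sign -) -> bounds (-1, -1/2), value = -3/4
Edge 4: B (sign +) -> bounds (-3/4, -1/2), value = -5/8
Edge 5: R (sign -) -> bounds (-3/4, -5/8), value = -11/16
Edge 6: B (sign +) -> bounds (-11/16, -5/8), value = -21/32
Edge 7: R (sign -) -> bounds (-11/16, -21/32), value = -43/64
Game value = -43/64

-43/64


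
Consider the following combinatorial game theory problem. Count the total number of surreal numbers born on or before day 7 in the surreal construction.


Day 0: {|} = 0 is born. Count = 1.
Day n: the number of surreal numbers born by day n is 2^(n+1) - 1.
By day 0: 2^1 - 1 = 1
By day 1: 2^2 - 1 = 3
By day 2: 2^3 - 1 = 7
By day 3: 2^4 - 1 = 15
By day 4: 2^5 - 1 = 31
By day 5: 2^6 - 1 = 63
By day 6: 2^7 - 1 = 127
By day 7: 2^8 - 1 = 255
By day 7: 255 surreal numbers.

255


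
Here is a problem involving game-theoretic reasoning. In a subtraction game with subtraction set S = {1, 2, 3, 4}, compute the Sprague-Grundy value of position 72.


The subtraction set is S = {1, 2, 3, 4}.
G(k) = mex{ G(k - s) : s in S, s <= k }. We compute iteratively: G(0) = 0.
G(1) = mex({0}) = 1
G(2) = mex({0, 1}) = 2
G(3) = mex({0, 1, 2}) = 3
G(4) = mex({0, 1, 2, 3}) = 4
G(5) = mex({1, 2, 3, 4}) = 0
G(6) = mex({0, 2, 3, 4}) = 1
G(7) = mex({0, 1, 3, 4}) = 2
G(8) = mex({0, 1, 2, 4}) = 3
Observe that G(5)..G(8) = 0, 1, 2, 3 repeats G(0)..G(3) = 0, 1, 2, 3.
For k >= max(S) = 4, G(k) is determined by the previous 4 values G(k-4)..G(k-1); a window of 4 consecutive values has recurred shifted by 5, so by induction G(k + 5) = G(k) for all k >= 0: the sequence is periodic from the start with period 5.
One period: G(0..4) = 0, 1, 2, 3, 4.
72 mod 5 = 2, so G(72) = G(2) = 2.

2


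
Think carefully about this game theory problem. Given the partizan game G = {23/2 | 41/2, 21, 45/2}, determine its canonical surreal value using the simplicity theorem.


Left options: {23/2}, max = 23/2
Right options: {41/2, 21, 45/2}, min = 41/2
All options are numbers and max(Left) < min(Right), so by the simplicity theorem the value is the simplest (earliest-born) number strictly between 23/2 and 41/2.
Integers 12 through 20 all lie strictly between 23/2 and 41/2.
Among integers, the simplest (lowest birthday = smallest |n|; 0 is born on day 0, +-n on day n) is 12.
No non-integer in the interval can be simpler: if x is a non-integer in the interval, then floor(x) or ceil(x) also lies in the interval (the interval contains an integer), and both are proper prefixes of x's sign expansion, i.e. born earlier. So the game value is 12.
Game value = 12

12


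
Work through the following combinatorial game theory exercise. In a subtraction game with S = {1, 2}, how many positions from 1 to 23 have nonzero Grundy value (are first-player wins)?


Subtraction set S = {1, 2}, so G(n) = n mod 3.
G(n) = 0 when n is a multiple of 3.
Multiples of 3 in [1, 23]: 7
N-positions (nonzero Grundy) = 23 - 7 = 16

16


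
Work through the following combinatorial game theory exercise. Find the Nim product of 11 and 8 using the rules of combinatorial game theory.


Nim multiplication is bilinear over XOR: (u XOR v) * w = (u*w) XOR (v*w).
So we split each operand into its bit components and XOR the pairwise Nim products.
11 = 1 + 2 + 8 (as XOR of powers of 2).
8 = 8 (as XOR of powers of 2).
Using the standard Nim-product table on single bits:
  2*2 = 3,   2*4 = 8,   2*8 = 12,
  4*4 = 6,   4*8 = 11,  8*8 = 13,
and  1*x = x (identity), k*l = l*k (commutative).
Pairwise Nim products:
  1 * 8 = 8
  2 * 8 = 12
  8 * 8 = 13
XOR them: 8 XOR 12 XOR 13 = 9.
Result: 11 * 8 = 9 (in Nim).

9


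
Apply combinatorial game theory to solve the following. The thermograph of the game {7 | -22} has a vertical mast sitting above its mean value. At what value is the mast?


Game = {7 | -22}, a switch {a | b} with numbers a > b.
Its thermograph has left wall a - t and right wall b + t, which meet at t = (a - b)/2, where both equal (a + b)/2. So the mast (mean value) is at (a + b)/2.
Mean = (7 + (-22))/2 = -15/2 = -15/2

-15/2


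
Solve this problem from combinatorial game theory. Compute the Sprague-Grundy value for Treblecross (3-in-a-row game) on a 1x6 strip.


Treblecross: place X on empty cells; 3-in-a-row wins.
Playing within two cells of an existing X lets the opponent win at once, so sensible play treats the cells i-2..i+2 around each X as dead. The player left with no safe cell loses, so this is a normal-play take-away game on strips of safe cells.
Placing X at cell i (0-indexed) of a strip of k safe cells leaves independent strips of sizes max(0, i-2) and max(0, k-i-3). Hence G(k) = mex{ G(max(0,i-2)) XOR G(max(0,k-i-3)) : 0 <= i < k }, with G(0) = 0.
G(1): splits (0,0):0^0=0 -> mex({0}) = 1
G(2): splits (0,0):0^0=0 -> mex({0}) = 1
G(3): splits (0,0):0^0=0 -> mex({0}) = 1
G(4): splits (0,1):0^1=1 (0,0):0^0=0 -> mex({0, 1}) = 2
G(5): splits (0,2):0^1=1 (0,1):0^1=1 (0,0):0^0=0 -> mex({0, 1}) = 2
G(6) = mex({1}) = 0
Therefore G(6) = 0.

0


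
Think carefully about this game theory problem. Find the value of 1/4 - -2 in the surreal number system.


x = 1/4, y = -2
Converting to common denominator: 4
x = 1/4, y = -8/4
x - y = 1/4 - -2 = 9/4

9/4


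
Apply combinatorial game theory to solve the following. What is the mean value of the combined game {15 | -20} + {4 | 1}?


G1 = {15 | -20}, G2 = {4 | 1}
Each is a switch {a | b} with numbers a > b; its mean value is (a + b)/2, and mean value is additive over game sums: m(G1 + G2) = m(G1) + m(G2).
Mean of G1 = (15 + (-20))/2 = -5/2 = -5/2
Mean of G2 = (4 + (1))/2 = 5/2 = 5/2
Mean of G1 + G2 = -5/2 + 5/2 = 0

0


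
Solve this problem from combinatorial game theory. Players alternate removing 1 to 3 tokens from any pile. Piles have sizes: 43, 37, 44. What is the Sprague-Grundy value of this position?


Subtraction set: {1, 2, 3}
For this subtraction set, G(n) = n mod 4 (period = max + 1 = 4).
Pile 1 (size 43): G(43) = 43 mod 4 = 3
Pile 2 (size 37): G(37) = 37 mod 4 = 1
Pile 3 (size 44): G(44) = 44 mod 4 = 0
Total Grundy value = XOR of all: 3 XOR 1 XOR 0 = 2

2


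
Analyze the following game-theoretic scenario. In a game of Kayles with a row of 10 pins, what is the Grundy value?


Kayles: a move removes 1 or 2 adjacent pins from a contiguous row.
Removing pins from a row of k leaves two independent rows (a, b) with a + b = k - 1 (one pin) or a + b = k - 2 (two pins); an end removal gives a = 0.
By Sprague-Grundy, G(k) = mex{ G(a) XOR G(b) } over all these splits. G(0) = 0.
G(1): splits (0,0):0^0=0 -> mex({0}) = 1
G(2): splits (0,1):0^1=1 (0,0):0^0=0 -> mex({0, 1}) = 2
G(3): splits (0,2):0^2=2 (1,1):1^1=0 (0,1):0^1=1 -> mex({0, 1, 2}) = 3
G(4): splits (0,3):0^3=3 (1,2):1^2=3 (0,2):0^2=2 (1,1):1^1=0 -> mex({0, 2, 3}) = 1
G(5): splits (0,4):0^1=1 (1,3):1^3=2 (2,2):2^2=0 (0,3):0^3=3 (1,2):1^2=3 -> mex({0, 1, 2, 3}) = 4
G(6) = mex({0, 1, 2, 4}) = 3
G(7) = mex({0, 1, 3, 4, 5}) = 2
G(8) = mex({0, 2, 3, 5, 6}) = 1
G(9) = mex({0, 1, 2, 3, 6, 7}) = 4
G(10) = mex({0, 1, 3, 4, 5, 7}) = 2
Therefore G(10) = 2.

2


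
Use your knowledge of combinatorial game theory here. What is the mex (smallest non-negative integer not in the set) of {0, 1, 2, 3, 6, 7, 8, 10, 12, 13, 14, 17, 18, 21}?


Set = {0, 1, 2, 3, 6, 7, 8, 10, 12, 13, 14, 17, 18, 21}
0 is in the set.
1 is in the set.
2 is in the set.
3 is in the set.
4 is NOT in the set. This is the mex.
mex = 4

4


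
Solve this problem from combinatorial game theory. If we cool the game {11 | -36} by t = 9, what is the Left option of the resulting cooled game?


Original game: {11 | -36} (a switch {a | b} with a > b).
Cooling by t (for t below the temperature (a - b)/2 = 47/2) taxes each move by t: {a | b} cooled by t is {a - t | b + t}.
Cooling amount: t = 9
Cooled Left option: 11 - 9 = 2
Cooled Right option: -36 + 9 = -27
Cooled game: {2 | -27}
Left option = 2

2


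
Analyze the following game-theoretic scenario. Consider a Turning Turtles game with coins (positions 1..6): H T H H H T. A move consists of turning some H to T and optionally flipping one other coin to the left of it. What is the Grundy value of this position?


Coins: H T H H H T
Key fact: a single head at position k behaves exactly like a Nim heap of size k (turning it to T and optionally flipping a coin at j < k corresponds to moving the heap from k to j, or to 0), and heads combine as a disjunctive sum (two heads at the same place would cancel, matching j XOR j = 0). So the Nim-value is the XOR of the 1-indexed positions of the heads.
Face-up positions (1-indexed): [1, 3, 4, 5]
XOR 0 with 1: 0 XOR 1 = 1
XOR 1 with 3: 1 XOR 3 = 2
XOR 2 with 4: 2 XOR 4 = 6
XOR 6 with 5: 6 XOR 5 = 3
Nim-value = 3

3


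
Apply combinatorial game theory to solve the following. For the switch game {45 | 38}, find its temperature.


The game is {45 | 38}, a switch {a | b} with numbers a > b.
Cooling {a | b} by t gives {a - t | b + t}, which stops being hot when a - t = b + t, i.e. at t = (a - b)/2. So the temperature of a switch is (a - b)/2.
Temperature = (Left option - Right option) / 2
= (45 - (38)) / 2
= 7 / 2
= 7/2

7/2


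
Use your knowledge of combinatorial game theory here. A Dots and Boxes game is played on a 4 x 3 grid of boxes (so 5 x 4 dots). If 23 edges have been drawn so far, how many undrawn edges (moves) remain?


Grid: 4 x 3 boxes, i.e. 5 rows and 4 columns of dots.
Horizontal edges: (rows + 1) * cols = 5 * 3 = 15
Vertical edges: rows * (cols + 1) = 4 * 4 = 16
Total edges: 15 + 16 = 31
Edges drawn: 23
Remaining: 31 - 23 = 8

8


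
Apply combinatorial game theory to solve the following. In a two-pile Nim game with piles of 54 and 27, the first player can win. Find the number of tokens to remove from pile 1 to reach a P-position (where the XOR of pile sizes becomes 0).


Piles: 54 and 27
Current XOR: 54 XOR 27 = 45 (non-zero, so this is an N-position).
To make the XOR zero, we need to find a move that balances the piles.
For pile 1 (size 54): target = 54 XOR 45 = 27
We reduce pile 1 from 54 to 27.
Tokens removed: 54 - 27 = 27
Verification: 27 XOR 27 = 0

27


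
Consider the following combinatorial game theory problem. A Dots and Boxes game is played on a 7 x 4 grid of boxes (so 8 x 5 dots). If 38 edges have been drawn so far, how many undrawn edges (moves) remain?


Grid: 7 x 4 boxes, i.e. 8 rows and 5 columns of dots.
Horizontal edges: (rows + 1) * cols = 8 * 4 = 32
Vertical edges: rows * (cols + 1) = 7 * 5 = 35
Total edges: 32 + 35 = 67
Edges drawn: 38
Remaining: 67 - 38 = 29

29


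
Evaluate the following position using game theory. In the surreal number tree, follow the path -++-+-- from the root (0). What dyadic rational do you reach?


Sign expansion: -++-+--
Rule: track bounds (lo, hi), initially (-inf, +inf). On '+', the current value becomes lo and we move to the simplest number in (value, hi): value + 1 if hi = +inf, otherwise the midpoint (value + hi)/2. On '-', the current value becomes hi and we move to value - 1 if lo = -inf, otherwise the midpoint (lo + value)/2.
Start at 0.
Step 1: sign = -, move left. Bounds: (-inf, 0). Value = -1
Step 2: sign = +, move right. Bounds: (-1, 0). Value = -1/2
Step 3: sign = +, move right. Bounds: (-1/2, 0). Value = -1/4
Step 4: sign = -, move left. Bounds: (-1/2, -1/4). Value = -3/8
Step 5: sign = +, move right. Bounds: (-3/8, -1/4). Value = -5/16
Step 6: sign = -, move left. Bounds: (-3/8, -5/16). Value = -11/32
Step 7: sign = -, move left. Bounds: (-3/8, -11/32). Value = -23/64
The surreal number with sign expansion -++-+-- is -23/64.

-23/64


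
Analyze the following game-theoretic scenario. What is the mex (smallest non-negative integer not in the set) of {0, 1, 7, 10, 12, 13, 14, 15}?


Set = {0, 1, 7, 10, 12, 13, 14, 15}
0 is in the set.
1 is in the set.
2 is NOT in the set. This is the mex.
mex = 2

2


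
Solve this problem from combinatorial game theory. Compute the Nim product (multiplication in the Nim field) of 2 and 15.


Nim multiplication is bilinear over XOR: (u XOR v) * w = (u*w) XOR (v*w).
So we split each operand into its bit components and XOR the pairwise Nim products.
2 = 2 (as XOR of powers of 2).
15 = 1 + 2 + 4 + 8 (as XOR of powers of 2).
Using the standard Nim-product table on single bits:
  2*2 = 3,   2*4 = 8,   2*8 = 12,
  4*4 = 6,   4*8 = 11,  8*8 = 13,
and  1*x = x (identity), k*l = l*k (commutative).
Pairwise Nim products:
  2 * 1 = 2
  2 * 2 = 3
  2 * 4 = 8
  2 * 8 = 12
XOR them: 2 XOR 3 XOR 8 XOR 12 = 5.
Result: 2 * 15 = 5 (in Nim).

5


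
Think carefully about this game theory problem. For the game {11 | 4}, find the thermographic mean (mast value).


Game = {11 | 4}, a switch {a | b} with numbers a > b.
Its thermograph has left wall a - t and right wall b + t, which meet at t = (a - b)/2, where both equal (a + b)/2. So the mast (mean value) is at (a + b)/2.
Mean = (11 + (4))/2 = 15/2 = 15/2

15/2


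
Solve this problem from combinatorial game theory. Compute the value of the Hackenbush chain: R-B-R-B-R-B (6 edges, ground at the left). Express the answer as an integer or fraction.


Edges (from ground): R-B-R-B-R-B
By Berlekamp's sign-expansion rule, a Blue-Red Hackenbush stalk has the value of the surreal number whose sign sequence is the edge sequence with B -> + and R -> -.
Sign sequence: -+-+-+
Trace the sign expansion in the surreal number tree, starting from 0:
Edge 1: R (sign -) -> bounds (-inf, 0), value = -1
Edge 2: B (sign +) -> bounds (-1, 0), value = -1/2
Edge 3: R (sign -) -> bounds (-1, -1/2), value = -3/4
Edge 4: B (sign +) -> bounds (-3/4, -1/2), value = -5/8
Edge 5: R (sign -) -> bounds (-3/4, -5/8), value = -11/16
Edge 6: B (sign +) -> bounds (-11/16, -5/8), value = -21/32
Game value = -21/32

-21/32


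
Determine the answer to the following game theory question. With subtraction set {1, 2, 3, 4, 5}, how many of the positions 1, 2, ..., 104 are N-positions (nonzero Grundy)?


Subtraction set S = {1, 2, 3, 4, 5}, so G(n) = n mod 6.
G(n) = 0 when n is a multiple of 6.
Multiples of 6 in [1, 104]: 17
N-positions (nonzero Grundy) = 104 - 17 = 87

87


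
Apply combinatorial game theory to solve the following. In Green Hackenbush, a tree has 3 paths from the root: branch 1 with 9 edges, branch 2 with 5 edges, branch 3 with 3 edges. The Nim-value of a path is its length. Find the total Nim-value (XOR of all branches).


The tree has 3 branches from the ground vertex.
In Green Hackenbush, the Nim-value of a simple path of length k is k.
Branch 1: length 9, Nim-value = 9
Branch 2: length 5, Nim-value = 5
Branch 3: length 3, Nim-value = 3
Total Nim-value = XOR of all branch values:
0 XOR 9 = 9
9 XOR 5 = 12
12 XOR 3 = 15
Nim-value of the tree = 15

15


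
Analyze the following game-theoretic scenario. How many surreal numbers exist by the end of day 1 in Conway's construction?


Day 0: {|} = 0 is born. Count = 1.
Day n: the number of surreal numbers born by day n is 2^(n+1) - 1.
By day 0: 2^1 - 1 = 1
By day 1: 2^2 - 1 = 3
By day 1: 3 surreal numbers.

3


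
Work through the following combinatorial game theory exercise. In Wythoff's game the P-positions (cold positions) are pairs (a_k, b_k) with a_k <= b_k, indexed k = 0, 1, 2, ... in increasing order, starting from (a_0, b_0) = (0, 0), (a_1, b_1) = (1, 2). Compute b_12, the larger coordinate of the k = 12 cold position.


By Wythoff's theorem, a_k = floor(k * phi) and b_k = floor(k * phi^2) = a_k + k, where phi = (1 + sqrt(5))/2 is the golden ratio.
phi = (1 + sqrt(5))/2 = 1.618034
phi^2 = phi + 1 = 2.618034
k = 12
k * phi^2 = 12 * 2.618034 = 31.416408
b_12 = floor(k * phi^2) = 31 (check: a_12 + k = 19 + 12 = 31)

31


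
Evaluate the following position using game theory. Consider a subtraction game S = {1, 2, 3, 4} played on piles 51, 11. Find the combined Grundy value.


Subtraction set: {1, 2, 3, 4}
For this subtraction set, G(n) = n mod 5 (period = max + 1 = 5).
Pile 1 (size 51): G(51) = 51 mod 5 = 1
Pile 2 (size 11): G(11) = 11 mod 5 = 1
Total Grundy value = XOR of all: 1 XOR 1 = 0

0


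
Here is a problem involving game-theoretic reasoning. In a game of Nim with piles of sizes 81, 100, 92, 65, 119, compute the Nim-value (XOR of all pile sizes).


We need the XOR (exclusive or) of all pile sizes.
After XOR-ing pile 1 (size 81): 0 XOR 81 = 81
After XOR-ing pile 2 (size 100): 81 XOR 100 = 53
After XOR-ing pile 3 (size 92): 53 XOR 92 = 105
After XOR-ing pile 4 (size 65): 105 XOR 65 = 40
After XOR-ing pile 5 (size 119): 40 XOR 119 = 95
The Nim-value of this position is 95.

95


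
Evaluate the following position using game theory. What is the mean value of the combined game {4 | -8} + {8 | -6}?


G1 = {4 | -8}, G2 = {8 | -6}
Each is a switch {a | b} with numbers a > b; its mean value is (a + b)/2, and mean value is additive over game sums: m(G1 + G2) = m(G1) + m(G2).
Mean of G1 = (4 + (-8))/2 = -4/2 = -2
Mean of G2 = (8 + (-6))/2 = 2/2 = 1
Mean of G1 + G2 = -2 + 1 = -1

-1


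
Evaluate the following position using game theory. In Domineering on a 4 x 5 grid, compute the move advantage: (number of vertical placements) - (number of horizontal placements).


Board is 4 x 5 (rows x cols).
Left (vertical) placements: (rows-1) * cols = 3 * 5 = 15
Right (horizontal) placements: rows * (cols-1) = 4 * 4 = 16
Advantage = Left - Right = 15 - 16 = -1

-1


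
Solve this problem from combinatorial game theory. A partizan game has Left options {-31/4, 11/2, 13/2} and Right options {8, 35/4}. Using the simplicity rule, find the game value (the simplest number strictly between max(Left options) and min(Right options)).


Left options: {-31/4, 11/2, 13/2}, max = 13/2
Right options: {8, 35/4}, min = 8
All options are numbers and max(Left) < min(Right), so by the simplicity theorem the value is the simplest (earliest-born) number strictly between 13/2 and 8.
The only integer strictly between 13/2 and 8 is 7.
No non-integer in the interval can be simpler: if x is a non-integer in the interval, then floor(x) or ceil(x) also lies in the interval (the interval contains an integer), and both are proper prefixes of x's sign expansion, i.e. born earlier. So the game value is 7.
Game value = 7

7


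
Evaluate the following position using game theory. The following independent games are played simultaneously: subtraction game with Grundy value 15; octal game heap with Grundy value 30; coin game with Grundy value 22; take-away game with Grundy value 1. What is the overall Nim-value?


By the Sprague-Grundy theorem, the Grundy value of a sum of games is the XOR of individual Grundy values.
subtraction game: Grundy value = 15. Running XOR: 0 XOR 15 = 15
octal game heap: Grundy value = 30. Running XOR: 15 XOR 30 = 17
coin game: Grundy value = 22. Running XOR: 17 XOR 22 = 7
take-away game: Grundy value = 1. Running XOR: 7 XOR 1 = 6
The combined Grundy value is 6.

6


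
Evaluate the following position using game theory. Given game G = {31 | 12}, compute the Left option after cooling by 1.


Original game: {31 | 12} (a switch {a | b} with a > b).
Cooling by t (for t below the temperature (a - b)/2 = 19/2) taxes each move by t: {a | b} cooled by t is {a - t | b + t}.
Cooling amount: t = 1
Cooled Left option: 31 - 1 = 30
Cooled Right option: 12 + 1 = 13
Cooled game: {30 | 13}
Left option = 30

30


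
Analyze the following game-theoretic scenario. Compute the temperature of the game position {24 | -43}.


The game is {24 | -43}, a switch {a | b} with numbers a > b.
Cooling {a | b} by t gives {a - t | b + t}, which stops being hot when a - t = b + t, i.e. at t = (a - b)/2. So the temperature of a switch is (a - b)/2.
Temperature = (Left option - Right option) / 2
= (24 - (-43)) / 2
= 67 / 2
= 67/2

67/2


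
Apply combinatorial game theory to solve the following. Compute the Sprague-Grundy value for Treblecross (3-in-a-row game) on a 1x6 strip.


Treblecross: place X on empty cells; 3-in-a-row wins.
Playing within two cells of an existing X lets the opponent win at once, so sensible play treats the cells i-2..i+2 around each X as dead. The player left with no safe cell loses, so this is a normal-play take-away game on strips of safe cells.
Placing X at cell i (0-indexed) of a strip of k safe cells leaves independent strips of sizes max(0, i-2) and max(0, k-i-3). Hence G(k) = mex{ G(max(0,i-2)) XOR G(max(0,k-i-3)) : 0 <= i < k }, with G(0) = 0.
G(1): splits (0,0):0^0=0 -> mex({0}) = 1
G(2): splits (0,0):0^0=0 -> mex({0}) = 1
G(3): splits (0,0):0^0=0 -> mex({0}) = 1
G(4): splits (0,1):0^1=1 (0,0):0^0=0 -> mex({0, 1}) = 2
G(5): splits (0,2):0^1=1 (0,1):0^1=1 (0,0):0^0=0 -> mex({0, 1}) = 2
G(6) = mex({1}) = 0
Therefore G(6) = 0.

0


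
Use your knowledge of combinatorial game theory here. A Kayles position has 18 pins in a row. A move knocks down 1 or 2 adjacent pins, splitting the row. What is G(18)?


Kayles: a move removes 1 or 2 adjacent pins from a contiguous row.
Removing pins from a row of k leaves two independent rows (a, b) with a + b = k - 1 (one pin) or a + b = k - 2 (two pins); an end removal gives a = 0.
By Sprague-Grundy, G(k) = mex{ G(a) XOR G(b) } over all these splits. G(0) = 0.
G(1): splits (0,0):0^0=0 -> mex({0}) = 1
G(2): splits (0,1):0^1=1 (0,0):0^0=0 -> mex({0, 1}) = 2
G(3): splits (0,2):0^2=2 (1,1):1^1=0 (0,1):0^1=1 -> mex({0, 1, 2}) = 3
G(4): splits (0,3):0^3=3 (1,2):1^2=3 (0,2):0^2=2 (1,1):1^1=0 -> mex({0, 2, 3}) = 1
G(5): splits (0,4):0^1=1 (1,3):1^3=2 (2,2):2^2=0 (0,3):0^3=3 (1,2):1^2=3 -> mex({0, 1, 2, 3}) = 4
G(6) = mex({0, 1, 2, 4}) = 3
G(7) = mex({0, 1, 3, 4, 5}) = 2
G(8) = mex({0, 2, 3, 5, 6}) = 1
G(9) = mex({0, 1, 2, 3, 6, 7}) = 4
G(10) = mex({0, 1, 3, 4, 5, 7}) = 2
G(11) = mex({0, 1, 2, 3, 4, 5}) = 6
G(12) = mex({0, 1, 2, 3, 5, 6, 7}) = 4
G(13) = mex({0, 2, 3, 4, 6, 7}) = 1
G(14) = mex({0, 1, 4, 5, 6, 7}) = 2
G(15) = mex({0, 1, 2, 3, 4, 5, 6}) = 7
G(16) = mex({0, 2, 3, 5, 6, 7}) = 1
G(17) = mex({0, 1, 2, 3, 5, 6, 7}) = 4
G(18) = mex({0, 1, 2, 4, 5, 6}) = 3
Therefore G(18) = 3.

3


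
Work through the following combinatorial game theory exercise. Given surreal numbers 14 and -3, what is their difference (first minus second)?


x = 14, y = -3
x - y = 14 - -3 = 17

17


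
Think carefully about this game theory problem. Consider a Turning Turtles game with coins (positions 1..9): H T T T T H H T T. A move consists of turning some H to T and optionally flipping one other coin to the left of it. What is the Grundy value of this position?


Coins: H T T T T H H T T
Key fact: a single head at position k behaves exactly like a Nim heap of size k (turning it to T and optionally flipping a coin at j < k corresponds to moving the heap from k to j, or to 0), and heads combine as a disjunctive sum (two heads at the same place would cancel, matching j XOR j = 0). So the Nim-value is the XOR of the 1-indexed positions of the heads.
Face-up positions (1-indexed): [1, 6, 7]
XOR 0 with 1: 0 XOR 1 = 1
XOR 1 with 6: 1 XOR 6 = 7
XOR 7 with 7: 7 XOR 7 = 0
Nim-value = 0

0


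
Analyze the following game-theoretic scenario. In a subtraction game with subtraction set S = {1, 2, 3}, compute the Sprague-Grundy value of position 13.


The subtraction set is S = {1, 2, 3}.
G(k) = mex{ G(k - s) : s in S, s <= k }. We compute iteratively: G(0) = 0.
G(1) = mex({0}) = 1
G(2) = mex({0, 1}) = 2
G(3) = mex({0, 1, 2}) = 3
G(4) = mex({1, 2, 3}) = 0
G(5) = mex({0, 2, 3}) = 1
G(6) = mex({0, 1, 3}) = 2
Observe that G(4)..G(6) = 0, 1, 2 repeats G(0)..G(2) = 0, 1, 2.
For k >= max(S) = 3, G(k) is determined by the previous 3 values G(k-3)..G(k-1); a window of 3 consecutive values has recurred shifted by 4, so by induction G(k + 4) = G(k) for all k >= 0: the sequence is periodic from the start with period 4.
One period: G(0..3) = 0, 1, 2, 3.
13 mod 4 = 1, so G(13) = G(1) = 1.

1


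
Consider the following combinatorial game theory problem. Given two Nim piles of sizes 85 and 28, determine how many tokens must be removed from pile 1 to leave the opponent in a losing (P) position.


Piles: 85 and 28
Current XOR: 85 XOR 28 = 73 (non-zero, so this is an N-position).
To make the XOR zero, we need to find a move that balances the piles.
For pile 1 (size 85): target = 85 XOR 73 = 28
We reduce pile 1 from 85 to 28.
Tokens removed: 85 - 28 = 57
Verification: 28 XOR 28 = 0

57


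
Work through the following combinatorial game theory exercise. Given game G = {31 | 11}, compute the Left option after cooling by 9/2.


Original game: {31 | 11} (a switch {a | b} with a > b).
Cooling by t (for t below the temperature (a - b)/2 = 10) taxes each move by t: {a | b} cooled by t is {a - t | b + t}.
Cooling amount: t = 9/2
Cooled Left option: 31 - 9/2 = 53/2
Cooled Right option: 11 + 9/2 = 31/2
Cooled game: {53/2 | 31/2}
Left option = 53/2

53/2


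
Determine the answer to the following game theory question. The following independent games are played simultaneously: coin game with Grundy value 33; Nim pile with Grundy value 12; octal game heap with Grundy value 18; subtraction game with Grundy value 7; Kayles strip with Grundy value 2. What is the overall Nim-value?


By the Sprague-Grundy theorem, the Grundy value of a sum of games is the XOR of individual Grundy values.
coin game: Grundy value = 33. Running XOR: 0 XOR 33 = 33
Nim pile: Grundy value = 12. Running XOR: 33 XOR 12 = 45
octal game heap: Grundy value = 18. Running XOR: 45 XOR 18 = 63
subtraction game: Grundy value = 7. Running XOR: 63 XOR 7 = 56
Kayles strip: Grundy value = 2. Running XOR: 56 XOR 2 = 58
The combined Grundy value is 58.

58


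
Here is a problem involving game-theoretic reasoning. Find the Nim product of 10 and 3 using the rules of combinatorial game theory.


Nim multiplication is bilinear over XOR: (u XOR v) * w = (u*w) XOR (v*w).
So we split each operand into its bit components and XOR the pairwise Nim products.
10 = 2 + 8 (as XOR of powers of 2).
3 = 1 + 2 (as XOR of powers of 2).
Using the standard Nim-product table on single bits:
  2*2 = 3,   2*4 = 8,   2*8 = 12,
  4*4 = 6,   4*8 = 11,  8*8 = 13,
and  1*x = x (identity), k*l = l*k (commutative).
Pairwise Nim products:
  2 * 1 = 2
  2 * 2 = 3
  8 * 1 = 8
  8 * 2 = 12
XOR them: 2 XOR 3 XOR 8 XOR 12 = 5.
Result: 10 * 3 = 5 (in Nim).

5
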